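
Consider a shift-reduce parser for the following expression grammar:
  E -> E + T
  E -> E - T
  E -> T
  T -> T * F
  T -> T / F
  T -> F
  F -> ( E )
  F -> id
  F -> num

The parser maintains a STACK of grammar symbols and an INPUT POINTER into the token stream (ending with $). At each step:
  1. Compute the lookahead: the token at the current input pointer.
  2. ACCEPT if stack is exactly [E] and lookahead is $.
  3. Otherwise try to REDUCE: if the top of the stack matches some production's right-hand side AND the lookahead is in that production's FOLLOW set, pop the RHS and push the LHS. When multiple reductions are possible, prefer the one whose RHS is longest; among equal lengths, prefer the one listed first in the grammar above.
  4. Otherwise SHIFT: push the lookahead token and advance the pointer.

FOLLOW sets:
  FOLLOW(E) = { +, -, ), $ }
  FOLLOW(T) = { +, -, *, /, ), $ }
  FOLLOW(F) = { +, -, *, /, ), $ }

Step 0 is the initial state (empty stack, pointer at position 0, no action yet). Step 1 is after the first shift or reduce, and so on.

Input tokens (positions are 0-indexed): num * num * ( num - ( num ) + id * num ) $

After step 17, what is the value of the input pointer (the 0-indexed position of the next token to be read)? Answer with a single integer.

Answer: 9

Derivation:
Step 1: shift num. Stack=[num] ptr=1 lookahead=* remaining=[* num * ( num - ( num ) + id * num ) $]
Step 2: reduce F->num. Stack=[F] ptr=1 lookahead=* remaining=[* num * ( num - ( num ) + id * num ) $]
Step 3: reduce T->F. Stack=[T] ptr=1 lookahead=* remaining=[* num * ( num - ( num ) + id * num ) $]
Step 4: shift *. Stack=[T *] ptr=2 lookahead=num remaining=[num * ( num - ( num ) + id * num ) $]
Step 5: shift num. Stack=[T * num] ptr=3 lookahead=* remaining=[* ( num - ( num ) + id * num ) $]
Step 6: reduce F->num. Stack=[T * F] ptr=3 lookahead=* remaining=[* ( num - ( num ) + id * num ) $]
Step 7: reduce T->T * F. Stack=[T] ptr=3 lookahead=* remaining=[* ( num - ( num ) + id * num ) $]
Step 8: shift *. Stack=[T *] ptr=4 lookahead=( remaining=[( num - ( num ) + id * num ) $]
Step 9: shift (. Stack=[T * (] ptr=5 lookahead=num remaining=[num - ( num ) + id * num ) $]
Step 10: shift num. Stack=[T * ( num] ptr=6 lookahead=- remaining=[- ( num ) + id * num ) $]
Step 11: reduce F->num. Stack=[T * ( F] ptr=6 lookahead=- remaining=[- ( num ) + id * num ) $]
Step 12: reduce T->F. Stack=[T * ( T] ptr=6 lookahead=- remaining=[- ( num ) + id * num ) $]
Step 13: reduce E->T. Stack=[T * ( E] ptr=6 lookahead=- remaining=[- ( num ) + id * num ) $]
Step 14: shift -. Stack=[T * ( E -] ptr=7 lookahead=( remaining=[( num ) + id * num ) $]
Step 15: shift (. Stack=[T * ( E - (] ptr=8 lookahead=num remaining=[num ) + id * num ) $]
Step 16: shift num. Stack=[T * ( E - ( num] ptr=9 lookahead=) remaining=[) + id * num ) $]
Step 17: reduce F->num. Stack=[T * ( E - ( F] ptr=9 lookahead=) remaining=[) + id * num ) $]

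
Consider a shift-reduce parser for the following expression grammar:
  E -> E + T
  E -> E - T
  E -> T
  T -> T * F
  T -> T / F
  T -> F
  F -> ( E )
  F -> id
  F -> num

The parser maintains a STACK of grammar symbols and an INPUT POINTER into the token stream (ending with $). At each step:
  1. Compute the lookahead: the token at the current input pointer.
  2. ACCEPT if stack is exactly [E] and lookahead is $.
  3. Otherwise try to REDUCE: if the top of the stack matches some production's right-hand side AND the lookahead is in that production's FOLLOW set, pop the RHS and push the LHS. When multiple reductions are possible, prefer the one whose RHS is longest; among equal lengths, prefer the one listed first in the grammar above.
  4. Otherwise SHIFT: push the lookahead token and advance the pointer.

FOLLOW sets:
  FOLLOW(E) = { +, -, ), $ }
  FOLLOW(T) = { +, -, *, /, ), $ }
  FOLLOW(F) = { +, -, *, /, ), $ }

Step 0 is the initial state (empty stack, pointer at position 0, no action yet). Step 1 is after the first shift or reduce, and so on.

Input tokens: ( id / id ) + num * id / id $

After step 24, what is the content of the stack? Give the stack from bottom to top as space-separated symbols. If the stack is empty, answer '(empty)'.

Step 1: shift (. Stack=[(] ptr=1 lookahead=id remaining=[id / id ) + num * id / id $]
Step 2: shift id. Stack=[( id] ptr=2 lookahead=/ remaining=[/ id ) + num * id / id $]
Step 3: reduce F->id. Stack=[( F] ptr=2 lookahead=/ remaining=[/ id ) + num * id / id $]
Step 4: reduce T->F. Stack=[( T] ptr=2 lookahead=/ remaining=[/ id ) + num * id / id $]
Step 5: shift /. Stack=[( T /] ptr=3 lookahead=id remaining=[id ) + num * id / id $]
Step 6: shift id. Stack=[( T / id] ptr=4 lookahead=) remaining=[) + num * id / id $]
Step 7: reduce F->id. Stack=[( T / F] ptr=4 lookahead=) remaining=[) + num * id / id $]
Step 8: reduce T->T / F. Stack=[( T] ptr=4 lookahead=) remaining=[) + num * id / id $]
Step 9: reduce E->T. Stack=[( E] ptr=4 lookahead=) remaining=[) + num * id / id $]
Step 10: shift ). Stack=[( E )] ptr=5 lookahead=+ remaining=[+ num * id / id $]
Step 11: reduce F->( E ). Stack=[F] ptr=5 lookahead=+ remaining=[+ num * id / id $]
Step 12: reduce T->F. Stack=[T] ptr=5 lookahead=+ remaining=[+ num * id / id $]
Step 13: reduce E->T. Stack=[E] ptr=5 lookahead=+ remaining=[+ num * id / id $]
Step 14: shift +. Stack=[E +] ptr=6 lookahead=num remaining=[num * id / id $]
Step 15: shift num. Stack=[E + num] ptr=7 lookahead=* remaining=[* id / id $]
Step 16: reduce F->num. Stack=[E + F] ptr=7 lookahead=* remaining=[* id / id $]
Step 17: reduce T->F. Stack=[E + T] ptr=7 lookahead=* remaining=[* id / id $]
Step 18: shift *. Stack=[E + T *] ptr=8 lookahead=id remaining=[id / id $]
Step 19: shift id. Stack=[E + T * id] ptr=9 lookahead=/ remaining=[/ id $]
Step 20: reduce F->id. Stack=[E + T * F] ptr=9 lookahead=/ remaining=[/ id $]
Step 21: reduce T->T * F. Stack=[E + T] ptr=9 lookahead=/ remaining=[/ id $]
Step 22: shift /. Stack=[E + T /] ptr=10 lookahead=id remaining=[id $]
Step 23: shift id. Stack=[E + T / id] ptr=11 lookahead=$ remaining=[$]
Step 24: reduce F->id. Stack=[E + T / F] ptr=11 lookahead=$ remaining=[$]

Answer: E + T / F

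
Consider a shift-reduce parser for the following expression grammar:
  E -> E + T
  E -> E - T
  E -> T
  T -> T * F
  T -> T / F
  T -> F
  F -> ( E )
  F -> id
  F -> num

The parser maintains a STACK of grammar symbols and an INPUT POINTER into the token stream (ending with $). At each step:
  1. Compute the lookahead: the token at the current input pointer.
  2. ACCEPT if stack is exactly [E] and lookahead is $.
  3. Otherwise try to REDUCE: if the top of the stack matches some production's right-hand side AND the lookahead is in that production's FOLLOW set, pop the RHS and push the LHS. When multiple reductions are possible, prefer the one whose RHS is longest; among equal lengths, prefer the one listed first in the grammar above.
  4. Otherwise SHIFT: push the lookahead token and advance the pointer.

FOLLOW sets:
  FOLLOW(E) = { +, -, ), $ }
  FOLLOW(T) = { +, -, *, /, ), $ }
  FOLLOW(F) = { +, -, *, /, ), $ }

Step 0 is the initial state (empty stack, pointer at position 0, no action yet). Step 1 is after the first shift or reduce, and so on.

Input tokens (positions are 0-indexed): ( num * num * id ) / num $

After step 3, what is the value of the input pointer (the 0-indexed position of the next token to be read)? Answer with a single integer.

Answer: 2

Derivation:
Step 1: shift (. Stack=[(] ptr=1 lookahead=num remaining=[num * num * id ) / num $]
Step 2: shift num. Stack=[( num] ptr=2 lookahead=* remaining=[* num * id ) / num $]
Step 3: reduce F->num. Stack=[( F] ptr=2 lookahead=* remaining=[* num * id ) / num $]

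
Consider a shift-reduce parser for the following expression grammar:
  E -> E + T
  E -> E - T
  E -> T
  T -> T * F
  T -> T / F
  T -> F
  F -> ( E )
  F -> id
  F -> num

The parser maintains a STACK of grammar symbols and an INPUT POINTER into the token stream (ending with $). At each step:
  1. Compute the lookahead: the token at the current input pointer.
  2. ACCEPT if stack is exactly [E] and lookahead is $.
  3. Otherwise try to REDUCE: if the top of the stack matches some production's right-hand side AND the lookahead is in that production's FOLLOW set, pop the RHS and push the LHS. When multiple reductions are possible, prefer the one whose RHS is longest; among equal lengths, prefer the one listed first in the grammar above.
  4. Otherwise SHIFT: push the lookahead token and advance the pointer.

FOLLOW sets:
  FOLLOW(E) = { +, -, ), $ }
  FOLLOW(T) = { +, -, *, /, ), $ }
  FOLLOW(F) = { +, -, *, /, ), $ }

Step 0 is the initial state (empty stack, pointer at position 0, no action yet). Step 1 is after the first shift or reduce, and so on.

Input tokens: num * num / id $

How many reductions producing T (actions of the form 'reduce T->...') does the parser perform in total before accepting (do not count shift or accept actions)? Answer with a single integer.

Answer: 3

Derivation:
Step 1: shift num. Stack=[num] ptr=1 lookahead=* remaining=[* num / id $]
Step 2: reduce F->num. Stack=[F] ptr=1 lookahead=* remaining=[* num / id $]
Step 3: reduce T->F. Stack=[T] ptr=1 lookahead=* remaining=[* num / id $]
Step 4: shift *. Stack=[T *] ptr=2 lookahead=num remaining=[num / id $]
Step 5: shift num. Stack=[T * num] ptr=3 lookahead=/ remaining=[/ id $]
Step 6: reduce F->num. Stack=[T * F] ptr=3 lookahead=/ remaining=[/ id $]
Step 7: reduce T->T * F. Stack=[T] ptr=3 lookahead=/ remaining=[/ id $]
Step 8: shift /. Stack=[T /] ptr=4 lookahead=id remaining=[id $]
Step 9: shift id. Stack=[T / id] ptr=5 lookahead=$ remaining=[$]
Step 10: reduce F->id. Stack=[T / F] ptr=5 lookahead=$ remaining=[$]
Step 11: reduce T->T / F. Stack=[T] ptr=5 lookahead=$ remaining=[$]
Step 12: reduce E->T. Stack=[E] ptr=5 lookahead=$ remaining=[$]
Step 13: accept. Stack=[E] ptr=5 lookahead=$ remaining=[$]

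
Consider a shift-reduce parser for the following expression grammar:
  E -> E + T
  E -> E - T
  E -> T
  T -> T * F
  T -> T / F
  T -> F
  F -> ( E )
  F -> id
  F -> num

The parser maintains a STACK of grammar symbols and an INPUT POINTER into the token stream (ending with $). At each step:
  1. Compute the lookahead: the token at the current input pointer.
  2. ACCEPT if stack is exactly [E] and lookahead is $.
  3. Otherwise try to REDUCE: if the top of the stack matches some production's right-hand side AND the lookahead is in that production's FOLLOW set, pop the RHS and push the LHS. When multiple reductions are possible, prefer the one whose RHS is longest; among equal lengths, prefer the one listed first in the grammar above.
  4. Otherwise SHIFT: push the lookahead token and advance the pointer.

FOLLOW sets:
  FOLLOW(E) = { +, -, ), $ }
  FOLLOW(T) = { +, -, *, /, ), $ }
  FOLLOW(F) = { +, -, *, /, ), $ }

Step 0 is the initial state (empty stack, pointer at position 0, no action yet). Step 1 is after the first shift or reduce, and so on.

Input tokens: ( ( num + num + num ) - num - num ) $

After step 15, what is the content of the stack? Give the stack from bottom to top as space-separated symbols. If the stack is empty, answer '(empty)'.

Answer: ( ( E + T

Derivation:
Step 1: shift (. Stack=[(] ptr=1 lookahead=( remaining=[( num + num + num ) - num - num ) $]
Step 2: shift (. Stack=[( (] ptr=2 lookahead=num remaining=[num + num + num ) - num - num ) $]
Step 3: shift num. Stack=[( ( num] ptr=3 lookahead=+ remaining=[+ num + num ) - num - num ) $]
Step 4: reduce F->num. Stack=[( ( F] ptr=3 lookahead=+ remaining=[+ num + num ) - num - num ) $]
Step 5: reduce T->F. Stack=[( ( T] ptr=3 lookahead=+ remaining=[+ num + num ) - num - num ) $]
Step 6: reduce E->T. Stack=[( ( E] ptr=3 lookahead=+ remaining=[+ num + num ) - num - num ) $]
Step 7: shift +. Stack=[( ( E +] ptr=4 lookahead=num remaining=[num + num ) - num - num ) $]
Step 8: shift num. Stack=[( ( E + num] ptr=5 lookahead=+ remaining=[+ num ) - num - num ) $]
Step 9: reduce F->num. Stack=[( ( E + F] ptr=5 lookahead=+ remaining=[+ num ) - num - num ) $]
Step 10: reduce T->F. Stack=[( ( E + T] ptr=5 lookahead=+ remaining=[+ num ) - num - num ) $]
Step 11: reduce E->E + T. Stack=[( ( E] ptr=5 lookahead=+ remaining=[+ num ) - num - num ) $]
Step 12: shift +. Stack=[( ( E +] ptr=6 lookahead=num remaining=[num ) - num - num ) $]
Step 13: shift num. Stack=[( ( E + num] ptr=7 lookahead=) remaining=[) - num - num ) $]
Step 14: reduce F->num. Stack=[( ( E + F] ptr=7 lookahead=) remaining=[) - num - num ) $]
Step 15: reduce T->F. Stack=[( ( E + T] ptr=7 lookahead=) remaining=[) - num - num ) $]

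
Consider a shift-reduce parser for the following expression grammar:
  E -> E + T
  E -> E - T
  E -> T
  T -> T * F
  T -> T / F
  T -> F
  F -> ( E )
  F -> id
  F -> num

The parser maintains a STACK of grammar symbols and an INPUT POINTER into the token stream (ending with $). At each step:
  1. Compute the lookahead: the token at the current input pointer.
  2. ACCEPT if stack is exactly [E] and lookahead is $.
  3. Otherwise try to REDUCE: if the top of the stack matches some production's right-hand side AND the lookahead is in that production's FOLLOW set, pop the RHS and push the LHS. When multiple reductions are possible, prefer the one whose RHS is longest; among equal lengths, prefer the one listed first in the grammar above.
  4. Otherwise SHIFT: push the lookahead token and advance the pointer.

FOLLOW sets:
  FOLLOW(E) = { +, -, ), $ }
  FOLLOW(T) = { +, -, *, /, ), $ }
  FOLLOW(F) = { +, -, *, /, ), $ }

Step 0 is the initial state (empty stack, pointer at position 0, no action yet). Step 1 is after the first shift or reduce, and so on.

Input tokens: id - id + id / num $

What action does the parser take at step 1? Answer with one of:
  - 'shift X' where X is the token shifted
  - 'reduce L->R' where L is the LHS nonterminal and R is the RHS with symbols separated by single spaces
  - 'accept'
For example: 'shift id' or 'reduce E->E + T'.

Step 1: shift id. Stack=[id] ptr=1 lookahead=- remaining=[- id + id / num $]

Answer: shift id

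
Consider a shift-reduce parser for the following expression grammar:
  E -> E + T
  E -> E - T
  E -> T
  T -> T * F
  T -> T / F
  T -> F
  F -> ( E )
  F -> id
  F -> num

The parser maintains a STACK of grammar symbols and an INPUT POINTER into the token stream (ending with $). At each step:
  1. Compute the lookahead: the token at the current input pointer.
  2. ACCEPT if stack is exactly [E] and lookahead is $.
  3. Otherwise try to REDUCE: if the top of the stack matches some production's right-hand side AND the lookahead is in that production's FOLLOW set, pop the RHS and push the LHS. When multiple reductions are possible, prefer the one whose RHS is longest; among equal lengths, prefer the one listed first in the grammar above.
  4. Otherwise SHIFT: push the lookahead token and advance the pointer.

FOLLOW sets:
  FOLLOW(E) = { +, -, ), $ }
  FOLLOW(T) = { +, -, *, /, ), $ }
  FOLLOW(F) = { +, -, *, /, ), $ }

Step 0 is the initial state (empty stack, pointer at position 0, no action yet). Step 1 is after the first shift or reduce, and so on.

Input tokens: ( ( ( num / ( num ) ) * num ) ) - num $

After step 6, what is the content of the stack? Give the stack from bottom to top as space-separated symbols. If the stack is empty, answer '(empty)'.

Step 1: shift (. Stack=[(] ptr=1 lookahead=( remaining=[( ( num / ( num ) ) * num ) ) - num $]
Step 2: shift (. Stack=[( (] ptr=2 lookahead=( remaining=[( num / ( num ) ) * num ) ) - num $]
Step 3: shift (. Stack=[( ( (] ptr=3 lookahead=num remaining=[num / ( num ) ) * num ) ) - num $]
Step 4: shift num. Stack=[( ( ( num] ptr=4 lookahead=/ remaining=[/ ( num ) ) * num ) ) - num $]
Step 5: reduce F->num. Stack=[( ( ( F] ptr=4 lookahead=/ remaining=[/ ( num ) ) * num ) ) - num $]
Step 6: reduce T->F. Stack=[( ( ( T] ptr=4 lookahead=/ remaining=[/ ( num ) ) * num ) ) - num $]

Answer: ( ( ( T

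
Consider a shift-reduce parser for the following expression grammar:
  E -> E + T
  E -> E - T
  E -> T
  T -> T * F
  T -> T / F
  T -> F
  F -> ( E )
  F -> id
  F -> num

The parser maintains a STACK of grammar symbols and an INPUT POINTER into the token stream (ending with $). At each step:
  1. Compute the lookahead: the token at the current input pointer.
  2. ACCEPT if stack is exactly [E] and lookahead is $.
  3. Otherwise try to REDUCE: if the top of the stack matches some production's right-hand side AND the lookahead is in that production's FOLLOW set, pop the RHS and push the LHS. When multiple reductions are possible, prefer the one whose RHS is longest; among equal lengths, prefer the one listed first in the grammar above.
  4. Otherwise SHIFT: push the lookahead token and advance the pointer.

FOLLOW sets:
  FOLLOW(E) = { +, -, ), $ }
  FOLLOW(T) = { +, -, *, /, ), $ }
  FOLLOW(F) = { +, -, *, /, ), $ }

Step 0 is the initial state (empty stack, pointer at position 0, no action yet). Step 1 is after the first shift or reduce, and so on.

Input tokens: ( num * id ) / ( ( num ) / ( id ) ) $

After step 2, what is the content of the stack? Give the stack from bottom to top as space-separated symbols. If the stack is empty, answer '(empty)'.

Step 1: shift (. Stack=[(] ptr=1 lookahead=num remaining=[num * id ) / ( ( num ) / ( id ) ) $]
Step 2: shift num. Stack=[( num] ptr=2 lookahead=* remaining=[* id ) / ( ( num ) / ( id ) ) $]

Answer: ( num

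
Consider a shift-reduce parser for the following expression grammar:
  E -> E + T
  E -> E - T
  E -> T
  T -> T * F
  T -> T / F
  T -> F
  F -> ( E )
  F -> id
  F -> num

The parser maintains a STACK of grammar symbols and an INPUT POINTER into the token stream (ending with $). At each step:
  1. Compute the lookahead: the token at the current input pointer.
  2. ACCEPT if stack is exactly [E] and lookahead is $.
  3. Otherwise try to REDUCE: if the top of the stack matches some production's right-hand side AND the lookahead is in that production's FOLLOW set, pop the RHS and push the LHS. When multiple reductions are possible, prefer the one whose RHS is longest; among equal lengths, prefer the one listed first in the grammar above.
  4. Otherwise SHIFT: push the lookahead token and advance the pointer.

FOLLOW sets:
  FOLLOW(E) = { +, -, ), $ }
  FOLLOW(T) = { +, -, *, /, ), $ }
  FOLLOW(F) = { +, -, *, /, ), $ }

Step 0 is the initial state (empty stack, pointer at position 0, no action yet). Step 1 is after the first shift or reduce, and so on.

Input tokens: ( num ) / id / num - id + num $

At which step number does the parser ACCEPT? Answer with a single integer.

Step 1: shift (. Stack=[(] ptr=1 lookahead=num remaining=[num ) / id / num - id + num $]
Step 2: shift num. Stack=[( num] ptr=2 lookahead=) remaining=[) / id / num - id + num $]
Step 3: reduce F->num. Stack=[( F] ptr=2 lookahead=) remaining=[) / id / num - id + num $]
Step 4: reduce T->F. Stack=[( T] ptr=2 lookahead=) remaining=[) / id / num - id + num $]
Step 5: reduce E->T. Stack=[( E] ptr=2 lookahead=) remaining=[) / id / num - id + num $]
Step 6: shift ). Stack=[( E )] ptr=3 lookahead=/ remaining=[/ id / num - id + num $]
Step 7: reduce F->( E ). Stack=[F] ptr=3 lookahead=/ remaining=[/ id / num - id + num $]
Step 8: reduce T->F. Stack=[T] ptr=3 lookahead=/ remaining=[/ id / num - id + num $]
Step 9: shift /. Stack=[T /] ptr=4 lookahead=id remaining=[id / num - id + num $]
Step 10: shift id. Stack=[T / id] ptr=5 lookahead=/ remaining=[/ num - id + num $]
Step 11: reduce F->id. Stack=[T / F] ptr=5 lookahead=/ remaining=[/ num - id + num $]
Step 12: reduce T->T / F. Stack=[T] ptr=5 lookahead=/ remaining=[/ num - id + num $]
Step 13: shift /. Stack=[T /] ptr=6 lookahead=num remaining=[num - id + num $]
Step 14: shift num. Stack=[T / num] ptr=7 lookahead=- remaining=[- id + num $]
Step 15: reduce F->num. Stack=[T / F] ptr=7 lookahead=- remaining=[- id + num $]
Step 16: reduce T->T / F. Stack=[T] ptr=7 lookahead=- remaining=[- id + num $]
Step 17: reduce E->T. Stack=[E] ptr=7 lookahead=- remaining=[- id + num $]
Step 18: shift -. Stack=[E -] ptr=8 lookahead=id remaining=[id + num $]
Step 19: shift id. Stack=[E - id] ptr=9 lookahead=+ remaining=[+ num $]
Step 20: reduce F->id. Stack=[E - F] ptr=9 lookahead=+ remaining=[+ num $]
Step 21: reduce T->F. Stack=[E - T] ptr=9 lookahead=+ remaining=[+ num $]
Step 22: reduce E->E - T. Stack=[E] ptr=9 lookahead=+ remaining=[+ num $]
Step 23: shift +. Stack=[E +] ptr=10 lookahead=num remaining=[num $]
Step 24: shift num. Stack=[E + num] ptr=11 lookahead=$ remaining=[$]
Step 25: reduce F->num. Stack=[E + F] ptr=11 lookahead=$ remaining=[$]
Step 26: reduce T->F. Stack=[E + T] ptr=11 lookahead=$ remaining=[$]
Step 27: reduce E->E + T. Stack=[E] ptr=11 lookahead=$ remaining=[$]
Step 28: accept. Stack=[E] ptr=11 lookahead=$ remaining=[$]

Answer: 28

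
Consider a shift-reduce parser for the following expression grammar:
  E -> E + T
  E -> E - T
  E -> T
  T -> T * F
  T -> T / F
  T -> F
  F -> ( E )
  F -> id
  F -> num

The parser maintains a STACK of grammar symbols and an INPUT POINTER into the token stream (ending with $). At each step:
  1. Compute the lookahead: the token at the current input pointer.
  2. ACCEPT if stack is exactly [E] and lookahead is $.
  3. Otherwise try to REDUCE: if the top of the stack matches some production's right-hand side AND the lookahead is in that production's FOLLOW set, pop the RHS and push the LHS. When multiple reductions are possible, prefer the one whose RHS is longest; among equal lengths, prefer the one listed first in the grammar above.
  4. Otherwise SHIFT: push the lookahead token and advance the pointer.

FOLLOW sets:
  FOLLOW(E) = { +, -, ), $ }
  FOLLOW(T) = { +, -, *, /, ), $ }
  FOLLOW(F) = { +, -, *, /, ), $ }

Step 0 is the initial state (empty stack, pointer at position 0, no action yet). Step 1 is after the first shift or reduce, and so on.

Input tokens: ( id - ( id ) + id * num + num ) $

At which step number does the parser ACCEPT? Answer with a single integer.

Step 1: shift (. Stack=[(] ptr=1 lookahead=id remaining=[id - ( id ) + id * num + num ) $]
Step 2: shift id. Stack=[( id] ptr=2 lookahead=- remaining=[- ( id ) + id * num + num ) $]
Step 3: reduce F->id. Stack=[( F] ptr=2 lookahead=- remaining=[- ( id ) + id * num + num ) $]
Step 4: reduce T->F. Stack=[( T] ptr=2 lookahead=- remaining=[- ( id ) + id * num + num ) $]
Step 5: reduce E->T. Stack=[( E] ptr=2 lookahead=- remaining=[- ( id ) + id * num + num ) $]
Step 6: shift -. Stack=[( E -] ptr=3 lookahead=( remaining=[( id ) + id * num + num ) $]
Step 7: shift (. Stack=[( E - (] ptr=4 lookahead=id remaining=[id ) + id * num + num ) $]
Step 8: shift id. Stack=[( E - ( id] ptr=5 lookahead=) remaining=[) + id * num + num ) $]
Step 9: reduce F->id. Stack=[( E - ( F] ptr=5 lookahead=) remaining=[) + id * num + num ) $]
Step 10: reduce T->F. Stack=[( E - ( T] ptr=5 lookahead=) remaining=[) + id * num + num ) $]
Step 11: reduce E->T. Stack=[( E - ( E] ptr=5 lookahead=) remaining=[) + id * num + num ) $]
Step 12: shift ). Stack=[( E - ( E )] ptr=6 lookahead=+ remaining=[+ id * num + num ) $]
Step 13: reduce F->( E ). Stack=[( E - F] ptr=6 lookahead=+ remaining=[+ id * num + num ) $]
Step 14: reduce T->F. Stack=[( E - T] ptr=6 lookahead=+ remaining=[+ id * num + num ) $]
Step 15: reduce E->E - T. Stack=[( E] ptr=6 lookahead=+ remaining=[+ id * num + num ) $]
Step 16: shift +. Stack=[( E +] ptr=7 lookahead=id remaining=[id * num + num ) $]
Step 17: shift id. Stack=[( E + id] ptr=8 lookahead=* remaining=[* num + num ) $]
Step 18: reduce F->id. Stack=[( E + F] ptr=8 lookahead=* remaining=[* num + num ) $]
Step 19: reduce T->F. Stack=[( E + T] ptr=8 lookahead=* remaining=[* num + num ) $]
Step 20: shift *. Stack=[( E + T *] ptr=9 lookahead=num remaining=[num + num ) $]
Step 21: shift num. Stack=[( E + T * num] ptr=10 lookahead=+ remaining=[+ num ) $]
Step 22: reduce F->num. Stack=[( E + T * F] ptr=10 lookahead=+ remaining=[+ num ) $]
Step 23: reduce T->T * F. Stack=[( E + T] ptr=10 lookahead=+ remaining=[+ num ) $]
Step 24: reduce E->E + T. Stack=[( E] ptr=10 lookahead=+ remaining=[+ num ) $]
Step 25: shift +. Stack=[( E +] ptr=11 lookahead=num remaining=[num ) $]
Step 26: shift num. Stack=[( E + num] ptr=12 lookahead=) remaining=[) $]
Step 27: reduce F->num. Stack=[( E + F] ptr=12 lookahead=) remaining=[) $]
Step 28: reduce T->F. Stack=[( E + T] ptr=12 lookahead=) remaining=[) $]
Step 29: reduce E->E + T. Stack=[( E] ptr=12 lookahead=) remaining=[) $]
Step 30: shift ). Stack=[( E )] ptr=13 lookahead=$ remaining=[$]
Step 31: reduce F->( E ). Stack=[F] ptr=13 lookahead=$ remaining=[$]
Step 32: reduce T->F. Stack=[T] ptr=13 lookahead=$ remaining=[$]
Step 33: reduce E->T. Stack=[E] ptr=13 lookahead=$ remaining=[$]
Step 34: accept. Stack=[E] ptr=13 lookahead=$ remaining=[$]

Answer: 34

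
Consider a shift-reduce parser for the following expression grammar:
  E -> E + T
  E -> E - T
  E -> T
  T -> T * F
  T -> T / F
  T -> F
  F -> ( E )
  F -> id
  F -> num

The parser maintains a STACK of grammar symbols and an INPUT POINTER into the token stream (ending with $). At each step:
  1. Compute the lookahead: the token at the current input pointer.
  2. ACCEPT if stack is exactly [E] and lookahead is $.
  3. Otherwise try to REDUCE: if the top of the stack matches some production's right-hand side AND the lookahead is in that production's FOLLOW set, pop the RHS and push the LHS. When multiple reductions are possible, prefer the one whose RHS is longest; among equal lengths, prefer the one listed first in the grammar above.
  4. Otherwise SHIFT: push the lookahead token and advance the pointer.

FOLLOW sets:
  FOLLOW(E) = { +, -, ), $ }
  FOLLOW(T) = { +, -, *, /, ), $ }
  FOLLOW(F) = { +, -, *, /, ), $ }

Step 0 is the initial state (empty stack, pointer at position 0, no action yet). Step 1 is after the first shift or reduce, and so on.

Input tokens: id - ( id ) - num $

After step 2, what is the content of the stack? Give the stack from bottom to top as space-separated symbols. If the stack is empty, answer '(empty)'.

Answer: F

Derivation:
Step 1: shift id. Stack=[id] ptr=1 lookahead=- remaining=[- ( id ) - num $]
Step 2: reduce F->id. Stack=[F] ptr=1 lookahead=- remaining=[- ( id ) - num $]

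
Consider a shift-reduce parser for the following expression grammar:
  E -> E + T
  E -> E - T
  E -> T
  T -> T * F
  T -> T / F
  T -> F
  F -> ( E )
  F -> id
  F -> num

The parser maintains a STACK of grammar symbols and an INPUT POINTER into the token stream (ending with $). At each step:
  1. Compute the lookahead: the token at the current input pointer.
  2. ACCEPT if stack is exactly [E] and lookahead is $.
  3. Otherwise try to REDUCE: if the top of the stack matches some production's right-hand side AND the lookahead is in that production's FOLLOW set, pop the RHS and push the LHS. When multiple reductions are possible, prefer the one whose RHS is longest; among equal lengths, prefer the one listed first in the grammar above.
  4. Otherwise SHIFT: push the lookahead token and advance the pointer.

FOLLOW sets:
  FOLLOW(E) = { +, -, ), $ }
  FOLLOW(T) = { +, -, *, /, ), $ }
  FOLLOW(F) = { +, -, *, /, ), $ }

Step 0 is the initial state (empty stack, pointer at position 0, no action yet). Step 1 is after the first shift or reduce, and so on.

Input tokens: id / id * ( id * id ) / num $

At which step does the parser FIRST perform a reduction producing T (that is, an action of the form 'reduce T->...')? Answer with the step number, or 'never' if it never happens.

Step 1: shift id. Stack=[id] ptr=1 lookahead=/ remaining=[/ id * ( id * id ) / num $]
Step 2: reduce F->id. Stack=[F] ptr=1 lookahead=/ remaining=[/ id * ( id * id ) / num $]
Step 3: reduce T->F. Stack=[T] ptr=1 lookahead=/ remaining=[/ id * ( id * id ) / num $]

Answer: 3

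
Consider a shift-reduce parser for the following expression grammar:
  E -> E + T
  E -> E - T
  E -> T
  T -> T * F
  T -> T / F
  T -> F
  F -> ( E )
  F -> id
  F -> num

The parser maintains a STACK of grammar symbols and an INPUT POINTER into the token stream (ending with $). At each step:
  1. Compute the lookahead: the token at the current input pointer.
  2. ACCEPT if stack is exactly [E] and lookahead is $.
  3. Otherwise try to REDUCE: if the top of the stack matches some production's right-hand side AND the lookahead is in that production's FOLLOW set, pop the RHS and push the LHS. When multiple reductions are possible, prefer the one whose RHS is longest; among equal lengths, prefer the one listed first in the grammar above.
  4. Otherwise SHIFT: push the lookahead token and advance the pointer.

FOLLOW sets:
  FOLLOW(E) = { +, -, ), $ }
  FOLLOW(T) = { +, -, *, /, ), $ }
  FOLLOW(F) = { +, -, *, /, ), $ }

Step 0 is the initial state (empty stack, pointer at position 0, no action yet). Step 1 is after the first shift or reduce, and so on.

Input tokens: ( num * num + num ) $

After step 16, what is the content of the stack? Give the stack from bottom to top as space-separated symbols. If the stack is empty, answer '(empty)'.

Answer: F

Derivation:
Step 1: shift (. Stack=[(] ptr=1 lookahead=num remaining=[num * num + num ) $]
Step 2: shift num. Stack=[( num] ptr=2 lookahead=* remaining=[* num + num ) $]
Step 3: reduce F->num. Stack=[( F] ptr=2 lookahead=* remaining=[* num + num ) $]
Step 4: reduce T->F. Stack=[( T] ptr=2 lookahead=* remaining=[* num + num ) $]
Step 5: shift *. Stack=[( T *] ptr=3 lookahead=num remaining=[num + num ) $]
Step 6: shift num. Stack=[( T * num] ptr=4 lookahead=+ remaining=[+ num ) $]
Step 7: reduce F->num. Stack=[( T * F] ptr=4 lookahead=+ remaining=[+ num ) $]
Step 8: reduce T->T * F. Stack=[( T] ptr=4 lookahead=+ remaining=[+ num ) $]
Step 9: reduce E->T. Stack=[( E] ptr=4 lookahead=+ remaining=[+ num ) $]
Step 10: shift +. Stack=[( E +] ptr=5 lookahead=num remaining=[num ) $]
Step 11: shift num. Stack=[( E + num] ptr=6 lookahead=) remaining=[) $]
Step 12: reduce F->num. Stack=[( E + F] ptr=6 lookahead=) remaining=[) $]
Step 13: reduce T->F. Stack=[( E + T] ptr=6 lookahead=) remaining=[) $]
Step 14: reduce E->E + T. Stack=[( E] ptr=6 lookahead=) remaining=[) $]
Step 15: shift ). Stack=[( E )] ptr=7 lookahead=$ remaining=[$]
Step 16: reduce F->( E ). Stack=[F] ptr=7 lookahead=$ remaining=[$]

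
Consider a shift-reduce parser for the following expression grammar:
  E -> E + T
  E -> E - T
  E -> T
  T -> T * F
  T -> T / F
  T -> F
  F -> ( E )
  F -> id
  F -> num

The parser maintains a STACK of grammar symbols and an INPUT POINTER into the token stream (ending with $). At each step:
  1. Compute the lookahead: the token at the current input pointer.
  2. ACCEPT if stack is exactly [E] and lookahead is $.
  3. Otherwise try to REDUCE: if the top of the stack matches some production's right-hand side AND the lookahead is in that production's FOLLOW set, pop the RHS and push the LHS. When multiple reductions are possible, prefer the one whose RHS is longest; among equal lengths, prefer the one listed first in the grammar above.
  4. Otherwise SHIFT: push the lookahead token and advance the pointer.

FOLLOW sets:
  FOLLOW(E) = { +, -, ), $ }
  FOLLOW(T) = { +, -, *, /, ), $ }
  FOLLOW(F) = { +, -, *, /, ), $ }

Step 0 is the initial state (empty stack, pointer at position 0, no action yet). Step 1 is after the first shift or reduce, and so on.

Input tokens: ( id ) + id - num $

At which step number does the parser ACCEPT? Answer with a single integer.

Answer: 20

Derivation:
Step 1: shift (. Stack=[(] ptr=1 lookahead=id remaining=[id ) + id - num $]
Step 2: shift id. Stack=[( id] ptr=2 lookahead=) remaining=[) + id - num $]
Step 3: reduce F->id. Stack=[( F] ptr=2 lookahead=) remaining=[) + id - num $]
Step 4: reduce T->F. Stack=[( T] ptr=2 lookahead=) remaining=[) + id - num $]
Step 5: reduce E->T. Stack=[( E] ptr=2 lookahead=) remaining=[) + id - num $]
Step 6: shift ). Stack=[( E )] ptr=3 lookahead=+ remaining=[+ id - num $]
Step 7: reduce F->( E ). Stack=[F] ptr=3 lookahead=+ remaining=[+ id - num $]
Step 8: reduce T->F. Stack=[T] ptr=3 lookahead=+ remaining=[+ id - num $]
Step 9: reduce E->T. Stack=[E] ptr=3 lookahead=+ remaining=[+ id - num $]
Step 10: shift +. Stack=[E +] ptr=4 lookahead=id remaining=[id - num $]
Step 11: shift id. Stack=[E + id] ptr=5 lookahead=- remaining=[- num $]
Step 12: reduce F->id. Stack=[E + F] ptr=5 lookahead=- remaining=[- num $]
Step 13: reduce T->F. Stack=[E + T] ptr=5 lookahead=- remaining=[- num $]
Step 14: reduce E->E + T. Stack=[E] ptr=5 lookahead=- remaining=[- num $]
Step 15: shift -. Stack=[E -] ptr=6 lookahead=num remaining=[num $]
Step 16: shift num. Stack=[E - num] ptr=7 lookahead=$ remaining=[$]
Step 17: reduce F->num. Stack=[E - F] ptr=7 lookahead=$ remaining=[$]
Step 18: reduce T->F. Stack=[E - T] ptr=7 lookahead=$ remaining=[$]
Step 19: reduce E->E - T. Stack=[E] ptr=7 lookahead=$ remaining=[$]
Step 20: accept. Stack=[E] ptr=7 lookahead=$ remaining=[$]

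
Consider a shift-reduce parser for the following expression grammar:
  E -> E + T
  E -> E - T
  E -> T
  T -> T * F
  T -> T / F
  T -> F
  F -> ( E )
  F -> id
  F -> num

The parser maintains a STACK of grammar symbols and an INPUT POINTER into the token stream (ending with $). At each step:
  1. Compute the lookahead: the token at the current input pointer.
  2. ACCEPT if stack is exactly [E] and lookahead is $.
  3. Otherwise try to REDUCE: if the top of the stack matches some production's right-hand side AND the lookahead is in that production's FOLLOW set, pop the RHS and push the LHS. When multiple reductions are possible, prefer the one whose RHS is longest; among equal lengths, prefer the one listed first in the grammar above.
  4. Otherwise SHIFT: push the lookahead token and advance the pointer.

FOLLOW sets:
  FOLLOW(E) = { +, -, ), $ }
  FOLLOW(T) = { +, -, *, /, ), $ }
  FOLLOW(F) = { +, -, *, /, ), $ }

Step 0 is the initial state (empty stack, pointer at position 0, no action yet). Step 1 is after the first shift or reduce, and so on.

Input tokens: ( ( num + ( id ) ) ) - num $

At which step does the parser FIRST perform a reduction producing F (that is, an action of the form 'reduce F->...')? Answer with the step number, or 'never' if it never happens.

Step 1: shift (. Stack=[(] ptr=1 lookahead=( remaining=[( num + ( id ) ) ) - num $]
Step 2: shift (. Stack=[( (] ptr=2 lookahead=num remaining=[num + ( id ) ) ) - num $]
Step 3: shift num. Stack=[( ( num] ptr=3 lookahead=+ remaining=[+ ( id ) ) ) - num $]
Step 4: reduce F->num. Stack=[( ( F] ptr=3 lookahead=+ remaining=[+ ( id ) ) ) - num $]

Answer: 4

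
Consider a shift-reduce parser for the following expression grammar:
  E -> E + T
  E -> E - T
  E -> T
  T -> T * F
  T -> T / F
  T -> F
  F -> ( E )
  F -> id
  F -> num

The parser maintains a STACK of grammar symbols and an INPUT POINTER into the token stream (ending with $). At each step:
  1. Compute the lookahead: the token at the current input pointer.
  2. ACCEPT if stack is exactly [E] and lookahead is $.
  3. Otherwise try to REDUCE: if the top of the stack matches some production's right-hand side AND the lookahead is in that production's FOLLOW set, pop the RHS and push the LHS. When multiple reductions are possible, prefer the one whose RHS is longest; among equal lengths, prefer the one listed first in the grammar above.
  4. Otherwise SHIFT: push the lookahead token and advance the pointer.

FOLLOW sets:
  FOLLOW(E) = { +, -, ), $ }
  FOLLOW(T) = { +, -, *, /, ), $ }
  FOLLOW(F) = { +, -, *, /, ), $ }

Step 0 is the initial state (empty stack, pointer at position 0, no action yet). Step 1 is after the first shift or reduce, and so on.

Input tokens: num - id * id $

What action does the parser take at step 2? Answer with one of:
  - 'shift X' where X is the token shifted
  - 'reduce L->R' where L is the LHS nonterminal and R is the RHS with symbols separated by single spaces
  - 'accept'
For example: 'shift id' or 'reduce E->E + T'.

Answer: reduce F->num

Derivation:
Step 1: shift num. Stack=[num] ptr=1 lookahead=- remaining=[- id * id $]
Step 2: reduce F->num. Stack=[F] ptr=1 lookahead=- remaining=[- id * id $]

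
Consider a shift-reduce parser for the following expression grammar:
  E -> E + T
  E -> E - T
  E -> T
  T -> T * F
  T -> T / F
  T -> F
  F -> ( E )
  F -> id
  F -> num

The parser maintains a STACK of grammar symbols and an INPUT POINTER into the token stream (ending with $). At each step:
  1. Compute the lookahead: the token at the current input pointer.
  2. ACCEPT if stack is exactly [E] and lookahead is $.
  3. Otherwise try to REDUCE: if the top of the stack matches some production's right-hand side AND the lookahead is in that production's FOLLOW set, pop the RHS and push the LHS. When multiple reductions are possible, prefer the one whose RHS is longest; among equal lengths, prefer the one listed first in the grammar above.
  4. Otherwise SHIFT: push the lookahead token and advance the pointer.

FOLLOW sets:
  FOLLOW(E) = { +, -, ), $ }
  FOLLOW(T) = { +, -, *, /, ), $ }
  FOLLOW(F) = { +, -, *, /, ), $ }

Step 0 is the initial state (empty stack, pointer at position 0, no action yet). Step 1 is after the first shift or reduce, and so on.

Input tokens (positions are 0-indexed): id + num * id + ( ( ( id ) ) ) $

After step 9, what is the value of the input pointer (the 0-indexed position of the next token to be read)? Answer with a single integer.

Step 1: shift id. Stack=[id] ptr=1 lookahead=+ remaining=[+ num * id + ( ( ( id ) ) ) $]
Step 2: reduce F->id. Stack=[F] ptr=1 lookahead=+ remaining=[+ num * id + ( ( ( id ) ) ) $]
Step 3: reduce T->F. Stack=[T] ptr=1 lookahead=+ remaining=[+ num * id + ( ( ( id ) ) ) $]
Step 4: reduce E->T. Stack=[E] ptr=1 lookahead=+ remaining=[+ num * id + ( ( ( id ) ) ) $]
Step 5: shift +. Stack=[E +] ptr=2 lookahead=num remaining=[num * id + ( ( ( id ) ) ) $]
Step 6: shift num. Stack=[E + num] ptr=3 lookahead=* remaining=[* id + ( ( ( id ) ) ) $]
Step 7: reduce F->num. Stack=[E + F] ptr=3 lookahead=* remaining=[* id + ( ( ( id ) ) ) $]
Step 8: reduce T->F. Stack=[E + T] ptr=3 lookahead=* remaining=[* id + ( ( ( id ) ) ) $]
Step 9: shift *. Stack=[E + T *] ptr=4 lookahead=id remaining=[id + ( ( ( id ) ) ) $]

Answer: 4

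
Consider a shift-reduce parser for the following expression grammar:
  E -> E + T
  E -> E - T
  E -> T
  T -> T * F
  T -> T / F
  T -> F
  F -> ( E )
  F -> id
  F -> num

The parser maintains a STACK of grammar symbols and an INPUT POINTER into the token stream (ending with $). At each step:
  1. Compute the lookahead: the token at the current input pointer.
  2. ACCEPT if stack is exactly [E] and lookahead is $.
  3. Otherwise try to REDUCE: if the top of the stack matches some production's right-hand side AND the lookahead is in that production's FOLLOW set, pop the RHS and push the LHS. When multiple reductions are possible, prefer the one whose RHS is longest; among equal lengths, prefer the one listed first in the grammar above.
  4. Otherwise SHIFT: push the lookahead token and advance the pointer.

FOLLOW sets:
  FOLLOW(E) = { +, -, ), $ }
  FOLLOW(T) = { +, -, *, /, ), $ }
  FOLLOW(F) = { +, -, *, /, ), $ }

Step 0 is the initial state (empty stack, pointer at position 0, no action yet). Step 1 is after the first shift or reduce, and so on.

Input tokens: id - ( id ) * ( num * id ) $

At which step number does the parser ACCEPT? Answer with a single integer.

Step 1: shift id. Stack=[id] ptr=1 lookahead=- remaining=[- ( id ) * ( num * id ) $]
Step 2: reduce F->id. Stack=[F] ptr=1 lookahead=- remaining=[- ( id ) * ( num * id ) $]
Step 3: reduce T->F. Stack=[T] ptr=1 lookahead=- remaining=[- ( id ) * ( num * id ) $]
Step 4: reduce E->T. Stack=[E] ptr=1 lookahead=- remaining=[- ( id ) * ( num * id ) $]
Step 5: shift -. Stack=[E -] ptr=2 lookahead=( remaining=[( id ) * ( num * id ) $]
Step 6: shift (. Stack=[E - (] ptr=3 lookahead=id remaining=[id ) * ( num * id ) $]
Step 7: shift id. Stack=[E - ( id] ptr=4 lookahead=) remaining=[) * ( num * id ) $]
Step 8: reduce F->id. Stack=[E - ( F] ptr=4 lookahead=) remaining=[) * ( num * id ) $]
Step 9: reduce T->F. Stack=[E - ( T] ptr=4 lookahead=) remaining=[) * ( num * id ) $]
Step 10: reduce E->T. Stack=[E - ( E] ptr=4 lookahead=) remaining=[) * ( num * id ) $]
Step 11: shift ). Stack=[E - ( E )] ptr=5 lookahead=* remaining=[* ( num * id ) $]
Step 12: reduce F->( E ). Stack=[E - F] ptr=5 lookahead=* remaining=[* ( num * id ) $]
Step 13: reduce T->F. Stack=[E - T] ptr=5 lookahead=* remaining=[* ( num * id ) $]
Step 14: shift *. Stack=[E - T *] ptr=6 lookahead=( remaining=[( num * id ) $]
Step 15: shift (. Stack=[E - T * (] ptr=7 lookahead=num remaining=[num * id ) $]
Step 16: shift num. Stack=[E - T * ( num] ptr=8 lookahead=* remaining=[* id ) $]
Step 17: reduce F->num. Stack=[E - T * ( F] ptr=8 lookahead=* remaining=[* id ) $]
Step 18: reduce T->F. Stack=[E - T * ( T] ptr=8 lookahead=* remaining=[* id ) $]
Step 19: shift *. Stack=[E - T * ( T *] ptr=9 lookahead=id remaining=[id ) $]
Step 20: shift id. Stack=[E - T * ( T * id] ptr=10 lookahead=) remaining=[) $]
Step 21: reduce F->id. Stack=[E - T * ( T * F] ptr=10 lookahead=) remaining=[) $]
Step 22: reduce T->T * F. Stack=[E - T * ( T] ptr=10 lookahead=) remaining=[) $]
Step 23: reduce E->T. Stack=[E - T * ( E] ptr=10 lookahead=) remaining=[) $]
Step 24: shift ). Stack=[E - T * ( E )] ptr=11 lookahead=$ remaining=[$]
Step 25: reduce F->( E ). Stack=[E - T * F] ptr=11 lookahead=$ remaining=[$]
Step 26: reduce T->T * F. Stack=[E - T] ptr=11 lookahead=$ remaining=[$]
Step 27: reduce E->E - T. Stack=[E] ptr=11 lookahead=$ remaining=[$]
Step 28: accept. Stack=[E] ptr=11 lookahead=$ remaining=[$]

Answer: 28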